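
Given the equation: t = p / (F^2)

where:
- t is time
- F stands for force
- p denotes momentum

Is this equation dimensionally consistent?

No

t (time) has dimensions [T].
F (force) has dimensions [L M T^-2].
p (momentum) has dimensions [L M T^-1].

Left side: [T]
Right side: [L^-1 M^-1 T^3]

The two sides have different dimensions, so the equation is NOT dimensionally consistent.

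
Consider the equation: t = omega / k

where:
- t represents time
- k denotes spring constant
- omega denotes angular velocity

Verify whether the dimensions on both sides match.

No

t (time) has dimensions [T].
k (spring constant) has dimensions [M T^-2].
omega (angular velocity) has dimensions [T^-1].

Left side: [T]
Right side: [M^-1 T]

The two sides have different dimensions, so the equation is NOT dimensionally consistent.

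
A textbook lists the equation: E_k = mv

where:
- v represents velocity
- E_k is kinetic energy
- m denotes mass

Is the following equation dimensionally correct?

No

v (velocity) has dimensions [L T^-1].
E_k (kinetic energy) has dimensions [L^2 M T^-2].
m (mass) has dimensions [M].

Left side: [L^2 M T^-2]
Right side: [L M T^-1]

The two sides have different dimensions, so the equation is NOT dimensionally consistent.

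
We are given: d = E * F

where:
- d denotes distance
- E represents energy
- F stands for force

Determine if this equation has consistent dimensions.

No

d (distance) has dimensions [L].
E (energy) has dimensions [L^2 M T^-2].
F (force) has dimensions [L M T^-2].

Left side: [L]
Right side: [L^3 M^2 T^-4]

The two sides have different dimensions, so the equation is NOT dimensionally consistent.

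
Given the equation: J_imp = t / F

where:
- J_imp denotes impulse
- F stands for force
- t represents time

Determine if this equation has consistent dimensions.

No

J_imp (impulse) has dimensions [L M T^-1].
F (force) has dimensions [L M T^-2].
t (time) has dimensions [T].

Left side: [L M T^-1]
Right side: [L^-1 M^-1 T^3]

The two sides have different dimensions, so the equation is NOT dimensionally consistent.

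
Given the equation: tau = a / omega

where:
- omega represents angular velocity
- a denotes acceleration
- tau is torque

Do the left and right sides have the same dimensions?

No

omega (angular velocity) has dimensions [T^-1].
a (acceleration) has dimensions [L T^-2].
tau (torque) has dimensions [L^2 M T^-2].

Left side: [L^2 M T^-2]
Right side: [L T^-1]

The two sides have different dimensions, so the equation is NOT dimensionally consistent.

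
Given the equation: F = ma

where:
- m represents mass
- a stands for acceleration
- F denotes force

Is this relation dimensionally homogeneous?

Yes

m (mass) has dimensions [M].
a (acceleration) has dimensions [L T^-2].
F (force) has dimensions [L M T^-2].

Left side: [L M T^-2]
Right side: [L M T^-2]

Both sides have the same dimensions, so the equation is dimensionally consistent.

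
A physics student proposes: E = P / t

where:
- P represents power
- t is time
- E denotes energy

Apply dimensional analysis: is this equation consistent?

No

P (power) has dimensions [L^2 M T^-3].
t (time) has dimensions [T].
E (energy) has dimensions [L^2 M T^-2].

Left side: [L^2 M T^-2]
Right side: [L^2 M T^-4]

The two sides have different dimensions, so the equation is NOT dimensionally consistent.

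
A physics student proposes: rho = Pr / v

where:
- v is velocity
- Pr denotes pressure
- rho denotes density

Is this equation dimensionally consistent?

No

v (velocity) has dimensions [L T^-1].
Pr (pressure) has dimensions [L^-1 M T^-2].
rho (density) has dimensions [L^-3 M].

Left side: [L^-3 M]
Right side: [L^-2 M T^-1]

The two sides have different dimensions, so the equation is NOT dimensionally consistent.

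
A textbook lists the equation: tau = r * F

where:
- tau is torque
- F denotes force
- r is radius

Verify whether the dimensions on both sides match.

Yes

tau (torque) has dimensions [L^2 M T^-2].
F (force) has dimensions [L M T^-2].
r (radius) has dimensions [L].

Left side: [L^2 M T^-2]
Right side: [L^2 M T^-2]

Both sides have the same dimensions, so the equation is dimensionally consistent.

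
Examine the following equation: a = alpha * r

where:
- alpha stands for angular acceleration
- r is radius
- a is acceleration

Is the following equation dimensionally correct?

Yes

alpha (angular acceleration) has dimensions [T^-2].
r (radius) has dimensions [L].
a (acceleration) has dimensions [L T^-2].

Left side: [L T^-2]
Right side: [L T^-2]

Both sides have the same dimensions, so the equation is dimensionally consistent.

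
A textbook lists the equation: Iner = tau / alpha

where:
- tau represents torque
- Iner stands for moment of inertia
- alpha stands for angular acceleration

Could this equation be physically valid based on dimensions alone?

Yes

tau (torque) has dimensions [L^2 M T^-2].
Iner (moment of inertia) has dimensions [L^2 M].
alpha (angular acceleration) has dimensions [T^-2].

Left side: [L^2 M]
Right side: [L^2 M]

Both sides have the same dimensions, so the equation is dimensionally consistent.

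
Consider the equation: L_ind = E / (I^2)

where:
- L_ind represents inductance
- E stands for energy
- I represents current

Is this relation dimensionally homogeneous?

Yes

L_ind (inductance) has dimensions [I^-2 L^2 M T^-2].
E (energy) has dimensions [L^2 M T^-2].
I (current) has dimensions [I].

Left side: [I^-2 L^2 M T^-2]
Right side: [I^-2 L^2 M T^-2]

Both sides have the same dimensions, so the equation is dimensionally consistent.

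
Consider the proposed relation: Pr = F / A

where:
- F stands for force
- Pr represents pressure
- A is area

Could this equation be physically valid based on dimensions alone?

Yes

F (force) has dimensions [L M T^-2].
Pr (pressure) has dimensions [L^-1 M T^-2].
A (area) has dimensions [L^2].

Left side: [L^-1 M T^-2]
Right side: [L^-1 M T^-2]

Both sides have the same dimensions, so the equation is dimensionally consistent.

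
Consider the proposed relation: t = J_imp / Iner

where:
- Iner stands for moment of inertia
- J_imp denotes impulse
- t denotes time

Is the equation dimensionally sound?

No

Iner (moment of inertia) has dimensions [L^2 M].
J_imp (impulse) has dimensions [L M T^-1].
t (time) has dimensions [T].

Left side: [T]
Right side: [L^-1 T^-1]

The two sides have different dimensions, so the equation is NOT dimensionally consistent.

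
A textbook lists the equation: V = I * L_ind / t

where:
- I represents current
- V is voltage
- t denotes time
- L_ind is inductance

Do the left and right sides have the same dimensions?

Yes

I (current) has dimensions [I].
V (voltage) has dimensions [I^-1 L^2 M T^-3].
t (time) has dimensions [T].
L_ind (inductance) has dimensions [I^-2 L^2 M T^-2].

Left side: [I^-1 L^2 M T^-3]
Right side: [I^-1 L^2 M T^-3]

Both sides have the same dimensions, so the equation is dimensionally consistent.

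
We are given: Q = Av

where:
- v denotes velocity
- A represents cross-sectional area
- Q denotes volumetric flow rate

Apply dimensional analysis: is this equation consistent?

Yes

v (velocity) has dimensions [L T^-1].
A (cross-sectional area) has dimensions [L^2].
Q (volumetric flow rate) has dimensions [L^3 T^-1].

Left side: [L^3 T^-1]
Right side: [L^3 T^-1]

Both sides have the same dimensions, so the equation is dimensionally consistent.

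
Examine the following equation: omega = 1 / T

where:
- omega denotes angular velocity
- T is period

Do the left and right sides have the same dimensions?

Yes

omega (angular velocity) has dimensions [T^-1].
T (period) has dimensions [T].

Left side: [T^-1]
Right side: [T^-1]

Both sides have the same dimensions, so the equation is dimensionally consistent.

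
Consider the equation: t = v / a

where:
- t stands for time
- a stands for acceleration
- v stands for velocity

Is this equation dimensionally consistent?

Yes

t (time) has dimensions [T].
a (acceleration) has dimensions [L T^-2].
v (velocity) has dimensions [L T^-1].

Left side: [T]
Right side: [T]

Both sides have the same dimensions, so the equation is dimensionally consistent.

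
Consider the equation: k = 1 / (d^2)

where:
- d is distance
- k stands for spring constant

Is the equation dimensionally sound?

No

d (distance) has dimensions [L].
k (spring constant) has dimensions [M T^-2].

Left side: [M T^-2]
Right side: [L^-2]

The two sides have different dimensions, so the equation is NOT dimensionally consistent.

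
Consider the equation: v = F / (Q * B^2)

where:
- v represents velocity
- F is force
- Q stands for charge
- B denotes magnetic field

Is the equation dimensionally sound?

No

v (velocity) has dimensions [L T^-1].
F (force) has dimensions [L M T^-2].
Q (charge) has dimensions [I T].
B (magnetic field) has dimensions [I^-1 M T^-2].

Left side: [L T^-1]
Right side: [I L M^-1 T]

The two sides have different dimensions, so the equation is NOT dimensionally consistent.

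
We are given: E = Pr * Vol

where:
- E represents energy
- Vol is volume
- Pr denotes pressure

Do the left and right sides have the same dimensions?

Yes

E (energy) has dimensions [L^2 M T^-2].
Vol (volume) has dimensions [L^3].
Pr (pressure) has dimensions [L^-1 M T^-2].

Left side: [L^2 M T^-2]
Right side: [L^2 M T^-2]

Both sides have the same dimensions, so the equation is dimensionally consistent.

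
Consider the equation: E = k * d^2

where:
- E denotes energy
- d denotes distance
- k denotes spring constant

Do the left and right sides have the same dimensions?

Yes

E (energy) has dimensions [L^2 M T^-2].
d (distance) has dimensions [L].
k (spring constant) has dimensions [M T^-2].

Left side: [L^2 M T^-2]
Right side: [L^2 M T^-2]

Both sides have the same dimensions, so the equation is dimensionally consistent.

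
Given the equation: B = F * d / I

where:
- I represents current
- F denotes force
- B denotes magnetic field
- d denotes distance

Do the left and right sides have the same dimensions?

No

I (current) has dimensions [I].
F (force) has dimensions [L M T^-2].
B (magnetic field) has dimensions [I^-1 M T^-2].
d (distance) has dimensions [L].

Left side: [I^-1 M T^-2]
Right side: [I^-1 L^2 M T^-2]

The two sides have different dimensions, so the equation is NOT dimensionally consistent.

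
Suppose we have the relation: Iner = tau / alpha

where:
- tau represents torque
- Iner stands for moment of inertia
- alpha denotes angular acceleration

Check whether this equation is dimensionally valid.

Yes

tau (torque) has dimensions [L^2 M T^-2].
Iner (moment of inertia) has dimensions [L^2 M].
alpha (angular acceleration) has dimensions [T^-2].

Left side: [L^2 M]
Right side: [L^2 M]

Both sides have the same dimensions, so the equation is dimensionally consistent.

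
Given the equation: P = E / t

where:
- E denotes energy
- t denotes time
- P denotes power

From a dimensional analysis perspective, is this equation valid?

Yes

E (energy) has dimensions [L^2 M T^-2].
t (time) has dimensions [T].
P (power) has dimensions [L^2 M T^-3].

Left side: [L^2 M T^-3]
Right side: [L^2 M T^-3]

Both sides have the same dimensions, so the equation is dimensionally consistent.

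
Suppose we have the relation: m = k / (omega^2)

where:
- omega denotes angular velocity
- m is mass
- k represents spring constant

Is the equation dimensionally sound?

Yes

omega (angular velocity) has dimensions [T^-1].
m (mass) has dimensions [M].
k (spring constant) has dimensions [M T^-2].

Left side: [M]
Right side: [M]

Both sides have the same dimensions, so the equation is dimensionally consistent.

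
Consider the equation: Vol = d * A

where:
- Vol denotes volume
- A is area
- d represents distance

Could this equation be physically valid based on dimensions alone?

Yes

Vol (volume) has dimensions [L^3].
A (area) has dimensions [L^2].
d (distance) has dimensions [L].

Left side: [L^3]
Right side: [L^3]

Both sides have the same dimensions, so the equation is dimensionally consistent.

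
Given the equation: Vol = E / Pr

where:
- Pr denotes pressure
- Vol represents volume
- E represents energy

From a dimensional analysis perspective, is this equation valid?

Yes

Pr (pressure) has dimensions [L^-1 M T^-2].
Vol (volume) has dimensions [L^3].
E (energy) has dimensions [L^2 M T^-2].

Left side: [L^3]
Right side: [L^3]

Both sides have the same dimensions, so the equation is dimensionally consistent.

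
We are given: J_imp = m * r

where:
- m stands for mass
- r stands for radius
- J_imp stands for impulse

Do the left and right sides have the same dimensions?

No

m (mass) has dimensions [M].
r (radius) has dimensions [L].
J_imp (impulse) has dimensions [L M T^-1].

Left side: [L M T^-1]
Right side: [L M]

The two sides have different dimensions, so the equation is NOT dimensionally consistent.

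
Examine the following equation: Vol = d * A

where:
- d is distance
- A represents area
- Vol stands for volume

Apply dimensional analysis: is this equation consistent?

Yes

d (distance) has dimensions [L].
A (area) has dimensions [L^2].
Vol (volume) has dimensions [L^3].

Left side: [L^3]
Right side: [L^3]

Both sides have the same dimensions, so the equation is dimensionally consistent.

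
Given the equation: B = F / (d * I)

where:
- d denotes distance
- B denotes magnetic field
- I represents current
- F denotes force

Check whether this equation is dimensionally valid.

Yes

d (distance) has dimensions [L].
B (magnetic field) has dimensions [I^-1 M T^-2].
I (current) has dimensions [I].
F (force) has dimensions [L M T^-2].

Left side: [I^-1 M T^-2]
Right side: [I^-1 M T^-2]

Both sides have the same dimensions, so the equation is dimensionally consistent.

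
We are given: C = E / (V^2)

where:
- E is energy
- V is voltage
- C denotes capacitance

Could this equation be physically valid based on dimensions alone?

Yes

E (energy) has dimensions [L^2 M T^-2].
V (voltage) has dimensions [I^-1 L^2 M T^-3].
C (capacitance) has dimensions [I^2 L^-2 M^-1 T^4].

Left side: [I^2 L^-2 M^-1 T^4]
Right side: [I^2 L^-2 M^-1 T^4]

Both sides have the same dimensions, so the equation is dimensionally consistent.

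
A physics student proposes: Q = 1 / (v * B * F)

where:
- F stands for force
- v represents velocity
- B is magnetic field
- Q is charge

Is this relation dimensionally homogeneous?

No

F (force) has dimensions [L M T^-2].
v (velocity) has dimensions [L T^-1].
B (magnetic field) has dimensions [I^-1 M T^-2].
Q (charge) has dimensions [I T].

Left side: [I T]
Right side: [I L^-2 M^-2 T^5]

The two sides have different dimensions, so the equation is NOT dimensionally consistent.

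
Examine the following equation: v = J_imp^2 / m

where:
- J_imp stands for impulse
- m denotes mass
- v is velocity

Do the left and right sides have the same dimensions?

No

J_imp (impulse) has dimensions [L M T^-1].
m (mass) has dimensions [M].
v (velocity) has dimensions [L T^-1].

Left side: [L T^-1]
Right side: [L^2 M T^-2]

The two sides have different dimensions, so the equation is NOT dimensionally consistent.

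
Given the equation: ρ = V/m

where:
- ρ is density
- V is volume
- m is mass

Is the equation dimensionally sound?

No

ρ (density) has dimensions [L^-3 M].
V (volume) has dimensions [L^3].
m (mass) has dimensions [M].

Left side: [L^-3 M]
Right side: [L^3 M^-1]

The two sides have different dimensions, so the equation is NOT dimensionally consistent.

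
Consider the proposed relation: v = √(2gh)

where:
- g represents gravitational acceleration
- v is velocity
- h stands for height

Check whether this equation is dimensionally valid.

Yes

g (gravitational acceleration) has dimensions [L T^-2].
v (velocity) has dimensions [L T^-1].
h (height) has dimensions [L].

Left side: [L T^-1]
Right side: [L T^-1]

Both sides have the same dimensions, so the equation is dimensionally consistent.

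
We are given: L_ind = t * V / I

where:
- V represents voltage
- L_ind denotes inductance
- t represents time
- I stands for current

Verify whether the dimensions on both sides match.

Yes

V (voltage) has dimensions [I^-1 L^2 M T^-3].
L_ind (inductance) has dimensions [I^-2 L^2 M T^-2].
t (time) has dimensions [T].
I (current) has dimensions [I].

Left side: [I^-2 L^2 M T^-2]
Right side: [I^-2 L^2 M T^-2]

Both sides have the same dimensions, so the equation is dimensionally consistent.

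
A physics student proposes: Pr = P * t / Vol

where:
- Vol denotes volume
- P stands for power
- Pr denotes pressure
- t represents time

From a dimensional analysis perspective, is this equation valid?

Yes

Vol (volume) has dimensions [L^3].
P (power) has dimensions [L^2 M T^-3].
Pr (pressure) has dimensions [L^-1 M T^-2].
t (time) has dimensions [T].

Left side: [L^-1 M T^-2]
Right side: [L^-1 M T^-2]

Both sides have the same dimensions, so the equation is dimensionally consistent.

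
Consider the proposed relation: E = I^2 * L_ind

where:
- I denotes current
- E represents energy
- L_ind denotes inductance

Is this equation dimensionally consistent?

Yes

I (current) has dimensions [I].
E (energy) has dimensions [L^2 M T^-2].
L_ind (inductance) has dimensions [I^-2 L^2 M T^-2].

Left side: [L^2 M T^-2]
Right side: [L^2 M T^-2]

Both sides have the same dimensions, so the equation is dimensionally consistent.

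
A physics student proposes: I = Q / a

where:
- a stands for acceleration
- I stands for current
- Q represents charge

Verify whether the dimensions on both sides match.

No

a (acceleration) has dimensions [L T^-2].
I (current) has dimensions [I].
Q (charge) has dimensions [I T].

Left side: [I]
Right side: [I L^-1 T^3]

The two sides have different dimensions, so the equation is NOT dimensionally consistent.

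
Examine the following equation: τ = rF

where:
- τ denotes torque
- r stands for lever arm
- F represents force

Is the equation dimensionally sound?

Yes

τ (torque) has dimensions [L^2 M T^-2].
r (lever arm) has dimensions [L].
F (force) has dimensions [L M T^-2].

Left side: [L^2 M T^-2]
Right side: [L^2 M T^-2]

Both sides have the same dimensions, so the equation is dimensionally consistent.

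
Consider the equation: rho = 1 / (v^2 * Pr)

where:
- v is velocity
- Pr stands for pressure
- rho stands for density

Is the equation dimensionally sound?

No

v (velocity) has dimensions [L T^-1].
Pr (pressure) has dimensions [L^-1 M T^-2].
rho (density) has dimensions [L^-3 M].

Left side: [L^-3 M]
Right side: [L^-1 M^-1 T^4]

The two sides have different dimensions, so the equation is NOT dimensionally consistent.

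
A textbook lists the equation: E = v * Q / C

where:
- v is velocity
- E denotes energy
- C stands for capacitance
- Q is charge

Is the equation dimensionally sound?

No

v (velocity) has dimensions [L T^-1].
E (energy) has dimensions [L^2 M T^-2].
C (capacitance) has dimensions [I^2 L^-2 M^-1 T^4].
Q (charge) has dimensions [I T].

Left side: [L^2 M T^-2]
Right side: [I^-1 L^3 M T^-4]

The two sides have different dimensions, so the equation is NOT dimensionally consistent.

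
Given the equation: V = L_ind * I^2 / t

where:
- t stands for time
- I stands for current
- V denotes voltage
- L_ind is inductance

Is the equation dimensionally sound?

No

t (time) has dimensions [T].
I (current) has dimensions [I].
V (voltage) has dimensions [I^-1 L^2 M T^-3].
L_ind (inductance) has dimensions [I^-2 L^2 M T^-2].

Left side: [I^-1 L^2 M T^-3]
Right side: [L^2 M T^-3]

The two sides have different dimensions, so the equation is NOT dimensionally consistent.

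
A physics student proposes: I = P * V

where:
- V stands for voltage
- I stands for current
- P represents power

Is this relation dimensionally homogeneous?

No

V (voltage) has dimensions [I^-1 L^2 M T^-3].
I (current) has dimensions [I].
P (power) has dimensions [L^2 M T^-3].

Left side: [I]
Right side: [I^-1 L^4 M^2 T^-6]

The two sides have different dimensions, so the equation is NOT dimensionally consistent.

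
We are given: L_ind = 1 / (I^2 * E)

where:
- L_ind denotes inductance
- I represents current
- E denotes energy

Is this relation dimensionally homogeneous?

No

L_ind (inductance) has dimensions [I^-2 L^2 M T^-2].
I (current) has dimensions [I].
E (energy) has dimensions [L^2 M T^-2].

Left side: [I^-2 L^2 M T^-2]
Right side: [I^-2 L^-2 M^-1 T^2]

The two sides have different dimensions, so the equation is NOT dimensionally consistent.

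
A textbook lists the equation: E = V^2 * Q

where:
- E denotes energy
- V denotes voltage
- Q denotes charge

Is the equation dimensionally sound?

No

E (energy) has dimensions [L^2 M T^-2].
V (voltage) has dimensions [I^-1 L^2 M T^-3].
Q (charge) has dimensions [I T].

Left side: [L^2 M T^-2]
Right side: [I^-1 L^4 M^2 T^-5]

The two sides have different dimensions, so the equation is NOT dimensionally consistent.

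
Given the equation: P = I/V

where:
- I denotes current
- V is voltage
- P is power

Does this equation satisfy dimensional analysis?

No

I (current) has dimensions [I].
V (voltage) has dimensions [I^-1 L^2 M T^-3].
P (power) has dimensions [L^2 M T^-3].

Left side: [L^2 M T^-3]
Right side: [I^2 L^-2 M^-1 T^3]

The two sides have different dimensions, so the equation is NOT dimensionally consistent.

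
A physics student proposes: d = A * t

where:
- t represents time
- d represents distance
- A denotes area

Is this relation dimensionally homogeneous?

No

t (time) has dimensions [T].
d (distance) has dimensions [L].
A (area) has dimensions [L^2].

Left side: [L]
Right side: [L^2 T]

The two sides have different dimensions, so the equation is NOT dimensionally consistent.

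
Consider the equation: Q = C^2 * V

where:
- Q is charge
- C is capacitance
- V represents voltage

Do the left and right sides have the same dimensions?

No

Q (charge) has dimensions [I T].
C (capacitance) has dimensions [I^2 L^-2 M^-1 T^4].
V (voltage) has dimensions [I^-1 L^2 M T^-3].

Left side: [I T]
Right side: [I^3 L^-2 M^-1 T^5]

The two sides have different dimensions, so the equation is NOT dimensionally consistent.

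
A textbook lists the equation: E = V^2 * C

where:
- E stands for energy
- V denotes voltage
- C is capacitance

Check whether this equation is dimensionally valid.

Yes

E (energy) has dimensions [L^2 M T^-2].
V (voltage) has dimensions [I^-1 L^2 M T^-3].
C (capacitance) has dimensions [I^2 L^-2 M^-1 T^4].

Left side: [L^2 M T^-2]
Right side: [L^2 M T^-2]

Both sides have the same dimensions, so the equation is dimensionally consistent.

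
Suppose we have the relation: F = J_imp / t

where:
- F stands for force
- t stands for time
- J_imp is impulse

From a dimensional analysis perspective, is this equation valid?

Yes

F (force) has dimensions [L M T^-2].
t (time) has dimensions [T].
J_imp (impulse) has dimensions [L M T^-1].

Left side: [L M T^-2]
Right side: [L M T^-2]

Both sides have the same dimensions, so the equation is dimensionally consistent.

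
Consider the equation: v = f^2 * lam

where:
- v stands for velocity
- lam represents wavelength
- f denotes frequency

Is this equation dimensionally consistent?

No

v (velocity) has dimensions [L T^-1].
lam (wavelength) has dimensions [L].
f (frequency) has dimensions [T^-1].

Left side: [L T^-1]
Right side: [L T^-2]

The two sides have different dimensions, so the equation is NOT dimensionally consistent.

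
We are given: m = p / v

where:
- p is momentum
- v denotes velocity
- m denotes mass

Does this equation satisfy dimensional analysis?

Yes

p (momentum) has dimensions [L M T^-1].
v (velocity) has dimensions [L T^-1].
m (mass) has dimensions [M].

Left side: [M]
Right side: [M]

Both sides have the same dimensions, so the equation is dimensionally consistent.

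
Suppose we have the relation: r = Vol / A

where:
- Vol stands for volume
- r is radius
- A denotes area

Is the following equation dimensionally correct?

Yes

Vol (volume) has dimensions [L^3].
r (radius) has dimensions [L].
A (area) has dimensions [L^2].

Left side: [L]
Right side: [L]

Both sides have the same dimensions, so the equation is dimensionally consistent.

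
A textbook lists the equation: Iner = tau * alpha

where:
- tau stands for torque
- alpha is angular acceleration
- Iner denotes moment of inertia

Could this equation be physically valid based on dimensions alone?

No

tau (torque) has dimensions [L^2 M T^-2].
alpha (angular acceleration) has dimensions [T^-2].
Iner (moment of inertia) has dimensions [L^2 M].

Left side: [L^2 M]
Right side: [L^2 M T^-4]

The two sides have different dimensions, so the equation is NOT dimensionally consistent.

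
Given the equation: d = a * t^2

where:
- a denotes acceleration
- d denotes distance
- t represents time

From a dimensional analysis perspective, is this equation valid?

Yes

a (acceleration) has dimensions [L T^-2].
d (distance) has dimensions [L].
t (time) has dimensions [T].

Left side: [L]
Right side: [L]

Both sides have the same dimensions, so the equation is dimensionally consistent.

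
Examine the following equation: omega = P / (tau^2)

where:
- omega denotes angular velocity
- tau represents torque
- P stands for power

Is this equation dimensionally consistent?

No

omega (angular velocity) has dimensions [T^-1].
tau (torque) has dimensions [L^2 M T^-2].
P (power) has dimensions [L^2 M T^-3].

Left side: [T^-1]
Right side: [L^-2 M^-1 T]

The two sides have different dimensions, so the equation is NOT dimensionally consistent.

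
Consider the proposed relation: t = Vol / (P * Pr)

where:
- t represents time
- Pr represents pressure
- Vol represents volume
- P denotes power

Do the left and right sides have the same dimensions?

No

t (time) has dimensions [T].
Pr (pressure) has dimensions [L^-1 M T^-2].
Vol (volume) has dimensions [L^3].
P (power) has dimensions [L^2 M T^-3].

Left side: [T]
Right side: [L^2 M^-2 T^5]

The two sides have different dimensions, so the equation is NOT dimensionally consistent.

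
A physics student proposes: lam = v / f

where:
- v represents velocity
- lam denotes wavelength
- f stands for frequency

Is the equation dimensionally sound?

Yes

v (velocity) has dimensions [L T^-1].
lam (wavelength) has dimensions [L].
f (frequency) has dimensions [T^-1].

Left side: [L]
Right side: [L]

Both sides have the same dimensions, so the equation is dimensionally consistent.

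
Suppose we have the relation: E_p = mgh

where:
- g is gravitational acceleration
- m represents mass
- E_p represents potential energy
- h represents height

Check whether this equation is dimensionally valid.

Yes

g (gravitational acceleration) has dimensions [L T^-2].
m (mass) has dimensions [M].
E_p (potential energy) has dimensions [L^2 M T^-2].
h (height) has dimensions [L].

Left side: [L^2 M T^-2]
Right side: [L^2 M T^-2]

Both sides have the same dimensions, so the equation is dimensionally consistent.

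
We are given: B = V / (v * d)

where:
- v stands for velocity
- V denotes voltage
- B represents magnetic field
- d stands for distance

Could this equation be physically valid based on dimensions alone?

Yes

v (velocity) has dimensions [L T^-1].
V (voltage) has dimensions [I^-1 L^2 M T^-3].
B (magnetic field) has dimensions [I^-1 M T^-2].
d (distance) has dimensions [L].

Left side: [I^-1 M T^-2]
Right side: [I^-1 M T^-2]

Both sides have the same dimensions, so the equation is dimensionally consistent.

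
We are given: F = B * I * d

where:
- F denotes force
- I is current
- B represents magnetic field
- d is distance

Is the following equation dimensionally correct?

Yes

F (force) has dimensions [L M T^-2].
I (current) has dimensions [I].
B (magnetic field) has dimensions [I^-1 M T^-2].
d (distance) has dimensions [L].

Left side: [L M T^-2]
Right side: [L M T^-2]

Both sides have the same dimensions, so the equation is dimensionally consistent.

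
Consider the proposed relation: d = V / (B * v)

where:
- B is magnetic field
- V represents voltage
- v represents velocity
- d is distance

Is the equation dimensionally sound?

Yes

B (magnetic field) has dimensions [I^-1 M T^-2].
V (voltage) has dimensions [I^-1 L^2 M T^-3].
v (velocity) has dimensions [L T^-1].
d (distance) has dimensions [L].

Left side: [L]
Right side: [L]

Both sides have the same dimensions, so the equation is dimensionally consistent.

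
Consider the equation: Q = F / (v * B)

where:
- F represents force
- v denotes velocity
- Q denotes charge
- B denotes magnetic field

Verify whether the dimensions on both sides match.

Yes

F (force) has dimensions [L M T^-2].
v (velocity) has dimensions [L T^-1].
Q (charge) has dimensions [I T].
B (magnetic field) has dimensions [I^-1 M T^-2].

Left side: [I T]
Right side: [I T]

Both sides have the same dimensions, so the equation is dimensionally consistent.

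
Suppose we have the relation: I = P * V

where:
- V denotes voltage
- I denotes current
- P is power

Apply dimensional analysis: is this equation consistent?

No

V (voltage) has dimensions [I^-1 L^2 M T^-3].
I (current) has dimensions [I].
P (power) has dimensions [L^2 M T^-3].

Left side: [I]
Right side: [I^-1 L^4 M^2 T^-6]

The two sides have different dimensions, so the equation is NOT dimensionally consistent.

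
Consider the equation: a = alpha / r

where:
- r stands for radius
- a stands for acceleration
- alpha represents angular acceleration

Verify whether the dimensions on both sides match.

No

r (radius) has dimensions [L].
a (acceleration) has dimensions [L T^-2].
alpha (angular acceleration) has dimensions [T^-2].

Left side: [L T^-2]
Right side: [L^-1 T^-2]

The two sides have different dimensions, so the equation is NOT dimensionally consistent.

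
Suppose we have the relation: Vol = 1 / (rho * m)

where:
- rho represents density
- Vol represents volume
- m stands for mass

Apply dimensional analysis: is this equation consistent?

No

rho (density) has dimensions [L^-3 M].
Vol (volume) has dimensions [L^3].
m (mass) has dimensions [M].

Left side: [L^3]
Right side: [L^3 M^-2]

The two sides have different dimensions, so the equation is NOT dimensionally consistent.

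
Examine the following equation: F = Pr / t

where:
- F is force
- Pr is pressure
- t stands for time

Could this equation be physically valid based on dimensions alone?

No

F (force) has dimensions [L M T^-2].
Pr (pressure) has dimensions [L^-1 M T^-2].
t (time) has dimensions [T].

Left side: [L M T^-2]
Right side: [L^-1 M T^-3]

The two sides have different dimensions, so the equation is NOT dimensionally consistent.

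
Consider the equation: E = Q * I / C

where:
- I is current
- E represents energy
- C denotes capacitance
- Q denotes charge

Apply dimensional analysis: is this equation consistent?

No

I (current) has dimensions [I].
E (energy) has dimensions [L^2 M T^-2].
C (capacitance) has dimensions [I^2 L^-2 M^-1 T^4].
Q (charge) has dimensions [I T].

Left side: [L^2 M T^-2]
Right side: [L^2 M T^-3]

The two sides have different dimensions, so the equation is NOT dimensionally consistent.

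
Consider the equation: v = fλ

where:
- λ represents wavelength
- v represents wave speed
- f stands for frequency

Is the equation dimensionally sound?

Yes

λ (wavelength) has dimensions [L].
v (wave speed) has dimensions [L T^-1].
f (frequency) has dimensions [T^-1].

Left side: [L T^-1]
Right side: [L T^-1]

Both sides have the same dimensions, so the equation is dimensionally consistent.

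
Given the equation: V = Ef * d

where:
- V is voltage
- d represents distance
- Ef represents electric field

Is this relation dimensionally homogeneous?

Yes

V (voltage) has dimensions [I^-1 L^2 M T^-3].
d (distance) has dimensions [L].
Ef (electric field) has dimensions [I^-1 L M T^-3].

Left side: [I^-1 L^2 M T^-3]
Right side: [I^-1 L^2 M T^-3]

Both sides have the same dimensions, so the equation is dimensionally consistent.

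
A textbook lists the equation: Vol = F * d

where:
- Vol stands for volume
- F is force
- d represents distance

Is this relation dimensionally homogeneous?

No

Vol (volume) has dimensions [L^3].
F (force) has dimensions [L M T^-2].
d (distance) has dimensions [L].

Left side: [L^3]
Right side: [L^2 M T^-2]

The two sides have different dimensions, so the equation is NOT dimensionally consistent.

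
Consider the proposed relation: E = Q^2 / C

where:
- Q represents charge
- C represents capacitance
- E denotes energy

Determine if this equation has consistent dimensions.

Yes

Q (charge) has dimensions [I T].
C (capacitance) has dimensions [I^2 L^-2 M^-1 T^4].
E (energy) has dimensions [L^2 M T^-2].

Left side: [L^2 M T^-2]
Right side: [L^2 M T^-2]

Both sides have the same dimensions, so the equation is dimensionally consistent.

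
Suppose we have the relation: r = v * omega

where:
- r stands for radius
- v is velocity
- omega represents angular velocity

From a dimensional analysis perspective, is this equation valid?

No

r (radius) has dimensions [L].
v (velocity) has dimensions [L T^-1].
omega (angular velocity) has dimensions [T^-1].

Left side: [L]
Right side: [L T^-2]

The two sides have different dimensions, so the equation is NOT dimensionally consistent.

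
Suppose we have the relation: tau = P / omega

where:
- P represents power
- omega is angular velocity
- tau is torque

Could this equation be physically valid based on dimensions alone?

Yes

P (power) has dimensions [L^2 M T^-3].
omega (angular velocity) has dimensions [T^-1].
tau (torque) has dimensions [L^2 M T^-2].

Left side: [L^2 M T^-2]
Right side: [L^2 M T^-2]

Both sides have the same dimensions, so the equation is dimensionally consistent.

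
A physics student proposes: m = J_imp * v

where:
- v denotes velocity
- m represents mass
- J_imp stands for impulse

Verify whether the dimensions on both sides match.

No

v (velocity) has dimensions [L T^-1].
m (mass) has dimensions [M].
J_imp (impulse) has dimensions [L M T^-1].

Left side: [M]
Right side: [L^2 M T^-2]

The two sides have different dimensions, so the equation is NOT dimensionally consistent.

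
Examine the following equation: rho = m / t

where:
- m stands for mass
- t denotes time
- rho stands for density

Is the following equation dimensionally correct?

No

m (mass) has dimensions [M].
t (time) has dimensions [T].
rho (density) has dimensions [L^-3 M].

Left side: [L^-3 M]
Right side: [M T^-1]

The two sides have different dimensions, so the equation is NOT dimensionally consistent.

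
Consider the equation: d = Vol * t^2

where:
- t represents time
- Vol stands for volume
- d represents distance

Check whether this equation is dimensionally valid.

No

t (time) has dimensions [T].
Vol (volume) has dimensions [L^3].
d (distance) has dimensions [L].

Left side: [L]
Right side: [L^3 T^2]

The two sides have different dimensions, so the equation is NOT dimensionally consistent.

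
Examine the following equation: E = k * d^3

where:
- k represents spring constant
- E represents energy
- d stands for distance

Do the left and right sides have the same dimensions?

No

k (spring constant) has dimensions [M T^-2].
E (energy) has dimensions [L^2 M T^-2].
d (distance) has dimensions [L].

Left side: [L^2 M T^-2]
Right side: [L^3 M T^-2]

The two sides have different dimensions, so the equation is NOT dimensionally consistent.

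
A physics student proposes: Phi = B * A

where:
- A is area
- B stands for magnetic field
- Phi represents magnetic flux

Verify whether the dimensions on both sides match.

Yes

A (area) has dimensions [L^2].
B (magnetic field) has dimensions [I^-1 M T^-2].
Phi (magnetic flux) has dimensions [I^-1 L^2 M T^-2].

Left side: [I^-1 L^2 M T^-2]
Right side: [I^-1 L^2 M T^-2]

Both sides have the same dimensions, so the equation is dimensionally consistent.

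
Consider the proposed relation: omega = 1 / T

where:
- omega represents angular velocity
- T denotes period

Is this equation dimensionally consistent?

Yes

omega (angular velocity) has dimensions [T^-1].
T (period) has dimensions [T].

Left side: [T^-1]
Right side: [T^-1]

Both sides have the same dimensions, so the equation is dimensionally consistent.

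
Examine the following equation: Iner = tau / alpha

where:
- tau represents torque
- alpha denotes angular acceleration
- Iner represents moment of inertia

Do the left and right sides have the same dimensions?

Yes

tau (torque) has dimensions [L^2 M T^-2].
alpha (angular acceleration) has dimensions [T^-2].
Iner (moment of inertia) has dimensions [L^2 M].

Left side: [L^2 M]
Right side: [L^2 M]

Both sides have the same dimensions, so the equation is dimensionally consistent.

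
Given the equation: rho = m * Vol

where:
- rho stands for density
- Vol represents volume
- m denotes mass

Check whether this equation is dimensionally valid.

No

rho (density) has dimensions [L^-3 M].
Vol (volume) has dimensions [L^3].
m (mass) has dimensions [M].

Left side: [L^-3 M]
Right side: [L^3 M]

The two sides have different dimensions, so the equation is NOT dimensionally consistent.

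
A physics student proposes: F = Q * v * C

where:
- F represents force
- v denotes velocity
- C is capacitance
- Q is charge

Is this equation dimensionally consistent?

No

F (force) has dimensions [L M T^-2].
v (velocity) has dimensions [L T^-1].
C (capacitance) has dimensions [I^2 L^-2 M^-1 T^4].
Q (charge) has dimensions [I T].

Left side: [L M T^-2]
Right side: [I^3 L^-1 M^-1 T^4]

The two sides have different dimensions, so the equation is NOT dimensionally consistent.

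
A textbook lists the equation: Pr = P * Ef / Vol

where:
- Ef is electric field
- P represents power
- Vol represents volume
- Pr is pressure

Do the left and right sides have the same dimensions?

No

Ef (electric field) has dimensions [I^-1 L M T^-3].
P (power) has dimensions [L^2 M T^-3].
Vol (volume) has dimensions [L^3].
Pr (pressure) has dimensions [L^-1 M T^-2].

Left side: [L^-1 M T^-2]
Right side: [I^-1 M^2 T^-6]

The two sides have different dimensions, so the equation is NOT dimensionally consistent.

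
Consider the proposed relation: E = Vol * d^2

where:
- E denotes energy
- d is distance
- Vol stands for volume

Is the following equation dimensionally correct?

No

E (energy) has dimensions [L^2 M T^-2].
d (distance) has dimensions [L].
Vol (volume) has dimensions [L^3].

Left side: [L^2 M T^-2]
Right side: [L^5]

The two sides have different dimensions, so the equation is NOT dimensionally consistent.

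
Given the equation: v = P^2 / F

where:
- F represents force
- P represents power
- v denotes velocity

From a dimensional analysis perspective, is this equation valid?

No

F (force) has dimensions [L M T^-2].
P (power) has dimensions [L^2 M T^-3].
v (velocity) has dimensions [L T^-1].

Left side: [L T^-1]
Right side: [L^3 M T^-4]

The two sides have different dimensions, so the equation is NOT dimensionally consistent.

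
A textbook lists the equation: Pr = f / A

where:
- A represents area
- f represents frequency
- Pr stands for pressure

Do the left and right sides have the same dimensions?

No

A (area) has dimensions [L^2].
f (frequency) has dimensions [T^-1].
Pr (pressure) has dimensions [L^-1 M T^-2].

Left side: [L^-1 M T^-2]
Right side: [L^-2 T^-1]

The two sides have different dimensions, so the equation is NOT dimensionally consistent.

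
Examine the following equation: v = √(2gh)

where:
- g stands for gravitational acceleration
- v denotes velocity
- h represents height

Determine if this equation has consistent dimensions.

Yes

g (gravitational acceleration) has dimensions [L T^-2].
v (velocity) has dimensions [L T^-1].
h (height) has dimensions [L].

Left side: [L T^-1]
Right side: [L T^-1]

Both sides have the same dimensions, so the equation is dimensionally consistent.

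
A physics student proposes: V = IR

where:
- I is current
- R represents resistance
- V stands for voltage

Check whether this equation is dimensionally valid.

Yes

I (current) has dimensions [I].
R (resistance) has dimensions [I^-2 L^2 M T^-3].
V (voltage) has dimensions [I^-1 L^2 M T^-3].

Left side: [I^-1 L^2 M T^-3]
Right side: [I^-1 L^2 M T^-3]

Both sides have the same dimensions, so the equation is dimensionally consistent.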